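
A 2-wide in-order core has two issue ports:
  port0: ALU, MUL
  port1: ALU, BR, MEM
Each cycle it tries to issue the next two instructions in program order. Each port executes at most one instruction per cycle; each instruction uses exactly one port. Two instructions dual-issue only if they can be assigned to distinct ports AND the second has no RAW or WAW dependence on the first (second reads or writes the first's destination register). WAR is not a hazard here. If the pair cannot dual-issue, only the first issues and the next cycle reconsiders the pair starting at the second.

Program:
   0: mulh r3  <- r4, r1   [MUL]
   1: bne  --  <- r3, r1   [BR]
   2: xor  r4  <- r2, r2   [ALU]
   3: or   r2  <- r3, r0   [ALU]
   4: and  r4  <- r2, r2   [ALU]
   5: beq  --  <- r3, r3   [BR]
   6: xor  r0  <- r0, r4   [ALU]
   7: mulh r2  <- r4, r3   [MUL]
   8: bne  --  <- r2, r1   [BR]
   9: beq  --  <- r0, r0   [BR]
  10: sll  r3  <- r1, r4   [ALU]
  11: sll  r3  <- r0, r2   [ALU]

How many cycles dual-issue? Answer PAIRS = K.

PAIRS = 4

  cy0 -> i0 (mulh.MUL) RAW r3
  cy1 -> i1,i2 (bne.BR;xor.ALU) 2-wide
  cy2 -> i3 (or.ALU) RAW r2
  cy3 -> i4,i5 (and.ALU;beq.BR) 2-wide
  cy4 -> i6,i7 (xor.ALU;mulh.MUL) 2-wide
  cy5 -> i8 (bne.BR) no-port BR/BR
  cy6 -> i9,i10 (beq.BR;sll.ALU) 2-wide
  cy7 -> i11 (sll.ALU) tail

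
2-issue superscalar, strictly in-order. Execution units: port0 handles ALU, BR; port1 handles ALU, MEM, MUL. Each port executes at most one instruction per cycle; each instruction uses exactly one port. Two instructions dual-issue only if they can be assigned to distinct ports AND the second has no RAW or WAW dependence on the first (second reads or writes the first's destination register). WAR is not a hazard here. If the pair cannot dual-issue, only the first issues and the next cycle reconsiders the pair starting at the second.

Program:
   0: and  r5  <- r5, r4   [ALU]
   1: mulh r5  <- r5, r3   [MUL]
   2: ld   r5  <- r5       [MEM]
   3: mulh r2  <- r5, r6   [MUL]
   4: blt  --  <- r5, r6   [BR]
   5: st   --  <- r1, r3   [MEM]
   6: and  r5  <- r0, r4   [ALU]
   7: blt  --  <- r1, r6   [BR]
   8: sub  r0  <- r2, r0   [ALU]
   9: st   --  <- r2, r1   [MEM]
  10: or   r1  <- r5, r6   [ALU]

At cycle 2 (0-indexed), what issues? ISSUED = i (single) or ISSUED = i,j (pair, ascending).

ISSUED = 2

#0 head=0: and i0 RAW+WAW r5
#1 head=1: mulh i1 no-port MUL/MEM
#2 head=2: ld i2 no-port MEM/MUL
#3 head=3: mulh/blt i3,i4 2-wide
#4 head=5: st/and i5,i6 2-wide
#5 head=7: blt/sub i7,i8 2-wide
#6 head=9: st/or i9,i10 2-wide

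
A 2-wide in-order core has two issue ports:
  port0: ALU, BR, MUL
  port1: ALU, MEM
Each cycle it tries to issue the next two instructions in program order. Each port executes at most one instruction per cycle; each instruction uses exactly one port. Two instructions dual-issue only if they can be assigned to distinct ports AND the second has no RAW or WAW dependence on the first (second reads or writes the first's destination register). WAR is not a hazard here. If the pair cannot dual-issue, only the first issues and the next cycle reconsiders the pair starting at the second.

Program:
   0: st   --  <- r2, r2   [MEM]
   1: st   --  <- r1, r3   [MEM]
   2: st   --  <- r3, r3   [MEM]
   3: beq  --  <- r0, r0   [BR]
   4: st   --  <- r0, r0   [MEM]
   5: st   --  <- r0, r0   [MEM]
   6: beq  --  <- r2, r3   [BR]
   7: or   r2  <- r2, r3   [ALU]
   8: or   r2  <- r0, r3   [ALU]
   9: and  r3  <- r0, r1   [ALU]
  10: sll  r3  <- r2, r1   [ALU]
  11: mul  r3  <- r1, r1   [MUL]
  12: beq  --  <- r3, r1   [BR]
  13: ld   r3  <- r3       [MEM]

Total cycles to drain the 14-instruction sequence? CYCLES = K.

#0 head=0: st.MEM i0 no-port MEM/MEM
#1 head=1: st.MEM i1 no-port MEM/MEM
#2 head=2: st.MEM;beq.BR i2/i3 2-wide
#3 head=4: st.MEM i4 no-port MEM/MEM
#4 head=5: st.MEM;beq.BR i5/i6 2-wide
#5 head=7: or.ALU i7 WAW r2
#6 head=8: or.ALU;and.ALU i8/i9 2-wide
#7 head=10: sll.ALU i10 WAW r3
#8 head=11: mul.MUL i11 no-port MUL/BR
#9 head=12: beq.BR;ld.MEM i12/i13 2-wide

CYCLES = 10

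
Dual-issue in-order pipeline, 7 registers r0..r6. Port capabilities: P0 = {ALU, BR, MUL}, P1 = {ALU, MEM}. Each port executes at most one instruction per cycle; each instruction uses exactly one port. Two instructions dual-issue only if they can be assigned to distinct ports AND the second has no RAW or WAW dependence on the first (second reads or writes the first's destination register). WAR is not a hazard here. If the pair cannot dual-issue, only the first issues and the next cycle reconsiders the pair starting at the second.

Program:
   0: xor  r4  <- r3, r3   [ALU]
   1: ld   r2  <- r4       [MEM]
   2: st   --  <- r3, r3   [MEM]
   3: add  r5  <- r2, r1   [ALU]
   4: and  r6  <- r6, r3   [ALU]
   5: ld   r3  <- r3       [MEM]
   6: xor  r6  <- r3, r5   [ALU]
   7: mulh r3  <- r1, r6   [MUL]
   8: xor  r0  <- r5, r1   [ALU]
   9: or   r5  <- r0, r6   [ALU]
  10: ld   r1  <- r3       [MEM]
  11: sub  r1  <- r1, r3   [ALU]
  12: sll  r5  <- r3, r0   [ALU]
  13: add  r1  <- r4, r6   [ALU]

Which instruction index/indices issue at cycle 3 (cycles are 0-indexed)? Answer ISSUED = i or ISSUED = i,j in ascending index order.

[0] i0  xor  -- RAW r4
[1] i1  ld  -- no-port MEM/MEM
[2] i2/i3  st add  -- 2-wide
[3] i4/i5  and ld  -- 2-wide
[4] i6  xor  -- RAW r6
[5] i7/i8  mulh xor  -- 2-wide
[6] i9/i10  or ld  -- 2-wide
[7] i11/i12  sub sll  -- 2-wide
[8] i13  add  -- tail

ISSUED = 4,5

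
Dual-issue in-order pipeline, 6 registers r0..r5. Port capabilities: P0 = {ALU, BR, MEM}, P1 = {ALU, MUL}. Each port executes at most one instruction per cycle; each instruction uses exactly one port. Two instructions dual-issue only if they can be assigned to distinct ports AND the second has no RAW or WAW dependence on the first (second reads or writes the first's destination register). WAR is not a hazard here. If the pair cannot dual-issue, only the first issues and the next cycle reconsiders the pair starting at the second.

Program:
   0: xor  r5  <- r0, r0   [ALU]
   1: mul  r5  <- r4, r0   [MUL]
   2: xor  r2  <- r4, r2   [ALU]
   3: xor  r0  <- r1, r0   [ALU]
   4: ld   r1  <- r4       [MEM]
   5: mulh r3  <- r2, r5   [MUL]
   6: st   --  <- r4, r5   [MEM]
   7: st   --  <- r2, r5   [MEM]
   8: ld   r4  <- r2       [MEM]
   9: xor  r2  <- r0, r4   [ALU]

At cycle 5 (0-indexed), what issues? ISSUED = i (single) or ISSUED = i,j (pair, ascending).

0. xor @i0  | WAW r5
1. mul xor @i1,i2  | 2-wide
2. xor ld @i3,i4  | 2-wide
3. mulh st @i5,i6  | 2-wide
4. st @i7  | no-port MEM/MEM
5. ld @i8  | RAW r4
6. xor @i9  | tail

ISSUED = 8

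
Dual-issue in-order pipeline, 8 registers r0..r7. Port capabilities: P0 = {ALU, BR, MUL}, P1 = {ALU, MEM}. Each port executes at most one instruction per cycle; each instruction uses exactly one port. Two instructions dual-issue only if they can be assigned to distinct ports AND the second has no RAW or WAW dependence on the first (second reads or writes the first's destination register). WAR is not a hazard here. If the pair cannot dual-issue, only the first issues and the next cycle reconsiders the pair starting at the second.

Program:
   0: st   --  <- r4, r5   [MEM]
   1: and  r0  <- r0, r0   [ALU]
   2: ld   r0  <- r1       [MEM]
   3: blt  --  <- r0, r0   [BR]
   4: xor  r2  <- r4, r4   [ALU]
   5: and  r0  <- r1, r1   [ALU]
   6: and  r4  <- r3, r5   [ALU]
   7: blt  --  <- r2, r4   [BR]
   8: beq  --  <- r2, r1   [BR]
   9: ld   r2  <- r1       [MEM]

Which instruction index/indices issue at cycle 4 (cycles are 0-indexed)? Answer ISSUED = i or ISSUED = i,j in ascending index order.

0. st.MEM;and.ALU @i0,i1  | dual
1. ld.MEM @i2  | RAW r0
2. blt.BR;xor.ALU @i3,i4  | dual
3. and.ALU;and.ALU @i5,i6  | dual
4. blt.BR @i7  | no-port BR/BR
5. beq.BR;ld.MEM @i8,i9  | dual

ISSUED = 7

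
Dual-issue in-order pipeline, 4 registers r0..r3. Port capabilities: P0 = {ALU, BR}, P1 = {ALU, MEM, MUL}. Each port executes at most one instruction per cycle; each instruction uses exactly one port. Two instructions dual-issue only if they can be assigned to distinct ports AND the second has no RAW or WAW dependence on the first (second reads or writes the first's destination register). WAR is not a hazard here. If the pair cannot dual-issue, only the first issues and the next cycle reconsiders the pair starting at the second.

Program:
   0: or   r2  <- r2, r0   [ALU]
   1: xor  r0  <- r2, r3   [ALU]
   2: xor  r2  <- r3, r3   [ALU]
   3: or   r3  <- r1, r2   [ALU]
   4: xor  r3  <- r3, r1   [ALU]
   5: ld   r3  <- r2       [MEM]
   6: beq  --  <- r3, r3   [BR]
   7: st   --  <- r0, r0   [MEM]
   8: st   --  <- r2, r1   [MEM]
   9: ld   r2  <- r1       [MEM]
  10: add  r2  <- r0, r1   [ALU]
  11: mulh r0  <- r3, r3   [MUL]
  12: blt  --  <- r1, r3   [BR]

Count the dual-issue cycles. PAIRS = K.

PAIRS = 3

t=0 i0:or.ALU ; RAW r2
t=1 i1&i2:xor.ALU;xor.ALU ; pair
t=2 i3:or.ALU ; RAW+WAW r3
t=3 i4:xor.ALU ; WAW r3
t=4 i5:ld.MEM ; RAW r3
t=5 i6&i7:beq.BR;st.MEM ; pair
t=6 i8:st.MEM ; no-port MEM/MEM
t=7 i9:ld.MEM ; WAW r2
t=8 i10&i11:add.ALU;mulh.MUL ; pair
t=9 i12:blt.BR ; tail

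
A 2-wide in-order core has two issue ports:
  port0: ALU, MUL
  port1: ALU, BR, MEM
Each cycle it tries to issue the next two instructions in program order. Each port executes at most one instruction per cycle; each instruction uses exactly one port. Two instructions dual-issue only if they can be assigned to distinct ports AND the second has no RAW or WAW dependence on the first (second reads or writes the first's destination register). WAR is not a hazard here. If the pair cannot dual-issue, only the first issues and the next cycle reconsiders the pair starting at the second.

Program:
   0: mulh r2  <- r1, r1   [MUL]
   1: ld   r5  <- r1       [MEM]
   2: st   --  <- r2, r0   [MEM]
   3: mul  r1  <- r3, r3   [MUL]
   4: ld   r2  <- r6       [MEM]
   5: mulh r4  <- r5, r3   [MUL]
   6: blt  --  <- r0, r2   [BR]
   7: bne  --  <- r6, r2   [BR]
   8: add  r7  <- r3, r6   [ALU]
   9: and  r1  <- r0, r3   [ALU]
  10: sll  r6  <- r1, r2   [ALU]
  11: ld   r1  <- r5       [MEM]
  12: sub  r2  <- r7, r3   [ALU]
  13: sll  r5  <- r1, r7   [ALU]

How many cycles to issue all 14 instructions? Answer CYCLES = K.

t=0 i0+i1:mulh+ld ; 2-wide
t=1 i2+i3:st+mul ; 2-wide
t=2 i4+i5:ld+mulh ; 2-wide
t=3 i6:blt ; no-port BR/BR
t=4 i7+i8:bne+add ; 2-wide
t=5 i9:and ; RAW r1
t=6 i10+i11:sll+ld ; 2-wide
t=7 i12+i13:sub+sll ; 2-wide

CYCLES = 8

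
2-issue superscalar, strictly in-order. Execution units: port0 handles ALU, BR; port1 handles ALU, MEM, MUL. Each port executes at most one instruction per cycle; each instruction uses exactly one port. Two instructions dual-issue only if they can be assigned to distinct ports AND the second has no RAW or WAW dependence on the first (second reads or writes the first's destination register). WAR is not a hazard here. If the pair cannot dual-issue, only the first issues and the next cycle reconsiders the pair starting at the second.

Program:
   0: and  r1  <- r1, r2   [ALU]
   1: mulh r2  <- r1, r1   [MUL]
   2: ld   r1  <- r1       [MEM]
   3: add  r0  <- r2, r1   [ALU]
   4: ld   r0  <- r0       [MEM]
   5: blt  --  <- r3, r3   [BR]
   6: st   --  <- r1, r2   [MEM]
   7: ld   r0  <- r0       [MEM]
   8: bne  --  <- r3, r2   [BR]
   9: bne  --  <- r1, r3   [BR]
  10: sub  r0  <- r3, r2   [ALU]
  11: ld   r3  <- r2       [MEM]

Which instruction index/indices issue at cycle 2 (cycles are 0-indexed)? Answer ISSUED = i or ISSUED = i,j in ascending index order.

ISSUED = 2

t=0 i0:and.ALU ; RAW r1
t=1 i1:mulh.MUL ; no-port MUL/MEM
t=2 i2:ld.MEM ; RAW r1
t=3 i3:add.ALU ; RAW+WAW r0
t=4 i4&i5:ld.MEM+blt.BR ; dual
t=5 i6:st.MEM ; no-port MEM/MEM
t=6 i7&i8:ld.MEM+bne.BR ; dual
t=7 i9&i10:bne.BR+sub.ALU ; dual
t=8 i11:ld.MEM ; tail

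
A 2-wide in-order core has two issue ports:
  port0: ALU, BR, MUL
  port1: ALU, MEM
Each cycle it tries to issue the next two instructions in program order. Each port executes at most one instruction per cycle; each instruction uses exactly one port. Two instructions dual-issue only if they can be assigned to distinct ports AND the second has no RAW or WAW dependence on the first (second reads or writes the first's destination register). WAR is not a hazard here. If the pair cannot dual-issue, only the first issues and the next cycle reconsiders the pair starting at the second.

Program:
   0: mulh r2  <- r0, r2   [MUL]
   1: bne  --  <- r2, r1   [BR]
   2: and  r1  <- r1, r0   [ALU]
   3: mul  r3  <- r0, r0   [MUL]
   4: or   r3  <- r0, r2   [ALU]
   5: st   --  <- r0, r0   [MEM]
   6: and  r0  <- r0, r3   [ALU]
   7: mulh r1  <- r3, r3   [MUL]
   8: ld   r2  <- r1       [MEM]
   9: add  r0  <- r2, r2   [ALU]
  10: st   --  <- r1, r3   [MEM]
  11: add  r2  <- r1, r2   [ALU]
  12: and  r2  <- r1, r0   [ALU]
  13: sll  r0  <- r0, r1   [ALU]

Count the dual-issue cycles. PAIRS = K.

PAIRS = 5

[0] i0  mulh  -- no-port MUL/BR
[1] i1+i2  bne/and  -- 2-wide
[2] i3  mul  -- WAW r3
[3] i4+i5  or/st  -- 2-wide
[4] i6+i7  and/mulh  -- 2-wide
[5] i8  ld  -- RAW r2
[6] i9+i10  add/st  -- 2-wide
[7] i11  add  -- WAW r2
[8] i12+i13  and/sll  -- 2-wide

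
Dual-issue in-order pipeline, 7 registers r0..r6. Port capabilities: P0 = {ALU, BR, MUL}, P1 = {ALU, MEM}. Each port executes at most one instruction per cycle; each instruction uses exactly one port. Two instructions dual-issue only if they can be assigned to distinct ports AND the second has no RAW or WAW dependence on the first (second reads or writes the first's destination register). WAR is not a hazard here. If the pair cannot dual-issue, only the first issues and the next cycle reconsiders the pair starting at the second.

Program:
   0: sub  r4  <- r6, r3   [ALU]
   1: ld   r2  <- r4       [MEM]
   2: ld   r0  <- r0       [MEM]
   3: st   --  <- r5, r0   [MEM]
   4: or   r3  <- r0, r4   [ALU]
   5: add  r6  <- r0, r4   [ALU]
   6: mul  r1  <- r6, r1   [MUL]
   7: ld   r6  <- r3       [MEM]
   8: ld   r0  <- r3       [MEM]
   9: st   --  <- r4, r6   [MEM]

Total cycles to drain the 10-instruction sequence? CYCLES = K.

#0 head=0: sub.ALU i0 RAW r4
#1 head=1: ld.MEM i1 no-port MEM/MEM
#2 head=2: ld.MEM i2 no-port MEM/MEM
#3 head=3: st.MEM+or.ALU i3+i4 dual
#4 head=5: add.ALU i5 RAW r6
#5 head=6: mul.MUL+ld.MEM i6+i7 dual
#6 head=8: ld.MEM i8 no-port MEM/MEM
#7 head=9: st.MEM i9 tail

CYCLES = 8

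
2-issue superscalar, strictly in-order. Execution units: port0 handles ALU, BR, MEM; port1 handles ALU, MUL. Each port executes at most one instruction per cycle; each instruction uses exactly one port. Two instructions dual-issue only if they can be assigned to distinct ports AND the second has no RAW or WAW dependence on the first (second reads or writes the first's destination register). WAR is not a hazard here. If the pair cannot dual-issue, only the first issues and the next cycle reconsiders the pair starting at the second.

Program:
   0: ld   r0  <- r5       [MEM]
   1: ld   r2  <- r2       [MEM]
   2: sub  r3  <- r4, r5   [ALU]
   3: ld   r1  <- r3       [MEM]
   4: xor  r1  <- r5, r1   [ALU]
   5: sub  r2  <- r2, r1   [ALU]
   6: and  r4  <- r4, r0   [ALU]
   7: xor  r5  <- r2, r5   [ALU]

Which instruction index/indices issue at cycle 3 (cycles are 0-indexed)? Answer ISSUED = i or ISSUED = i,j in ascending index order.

ISSUED = 4

c0: i0 ld.MEM  no-port MEM/MEM
c1: i1+i2 ld.MEM/sub.ALU  pair
c2: i3 ld.MEM  RAW+WAW r1
c3: i4 xor.ALU  RAW r1
c4: i5+i6 sub.ALU/and.ALU  pair
c5: i7 xor.ALU  tail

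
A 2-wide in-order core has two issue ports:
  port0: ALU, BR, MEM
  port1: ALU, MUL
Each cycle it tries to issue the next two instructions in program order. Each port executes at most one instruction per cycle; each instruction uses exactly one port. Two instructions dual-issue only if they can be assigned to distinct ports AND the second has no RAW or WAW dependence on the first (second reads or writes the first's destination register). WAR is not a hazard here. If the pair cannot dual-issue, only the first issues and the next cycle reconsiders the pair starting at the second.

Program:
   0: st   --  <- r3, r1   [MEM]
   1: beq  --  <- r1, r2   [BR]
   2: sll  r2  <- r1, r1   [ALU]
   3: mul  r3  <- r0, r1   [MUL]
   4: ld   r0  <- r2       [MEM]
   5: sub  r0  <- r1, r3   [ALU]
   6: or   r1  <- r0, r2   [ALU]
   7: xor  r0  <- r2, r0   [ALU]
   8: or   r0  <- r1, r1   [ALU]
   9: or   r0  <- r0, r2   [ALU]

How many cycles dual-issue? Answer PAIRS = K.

PAIRS = 3

#0 head=0: st i0 no-port MEM/BR
#1 head=1: beq/sll i1/i2 pair
#2 head=3: mul/ld i3/i4 pair
#3 head=5: sub i5 RAW r0
#4 head=6: or/xor i6/i7 pair
#5 head=8: or i8 RAW+WAW r0
#6 head=9: or i9 tail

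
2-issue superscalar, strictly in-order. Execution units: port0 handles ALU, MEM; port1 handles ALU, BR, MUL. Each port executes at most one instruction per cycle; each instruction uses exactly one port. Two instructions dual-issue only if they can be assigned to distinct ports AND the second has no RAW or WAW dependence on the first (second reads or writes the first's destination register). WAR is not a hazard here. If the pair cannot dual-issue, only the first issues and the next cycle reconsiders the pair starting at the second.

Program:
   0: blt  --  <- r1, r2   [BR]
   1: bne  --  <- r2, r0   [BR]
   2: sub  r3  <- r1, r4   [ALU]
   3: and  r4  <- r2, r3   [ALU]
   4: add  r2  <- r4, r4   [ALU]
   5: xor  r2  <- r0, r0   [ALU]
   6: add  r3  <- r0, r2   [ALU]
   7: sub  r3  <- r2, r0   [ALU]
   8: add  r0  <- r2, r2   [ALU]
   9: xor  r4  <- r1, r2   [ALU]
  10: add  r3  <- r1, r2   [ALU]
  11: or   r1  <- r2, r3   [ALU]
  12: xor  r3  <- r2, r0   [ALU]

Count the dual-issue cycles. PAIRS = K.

PAIRS = 4

#0 head=0: blt.BR i0 no-port BR/BR
#1 head=1: bne.BR;sub.ALU i1/i2 dual
#2 head=3: and.ALU i3 RAW r4
#3 head=4: add.ALU i4 WAW r2
#4 head=5: xor.ALU i5 RAW r2
#5 head=6: add.ALU i6 WAW r3
#6 head=7: sub.ALU;add.ALU i7/i8 dual
#7 head=9: xor.ALU;add.ALU i9/i10 dual
#8 head=11: or.ALU;xor.ALU i11/i12 dual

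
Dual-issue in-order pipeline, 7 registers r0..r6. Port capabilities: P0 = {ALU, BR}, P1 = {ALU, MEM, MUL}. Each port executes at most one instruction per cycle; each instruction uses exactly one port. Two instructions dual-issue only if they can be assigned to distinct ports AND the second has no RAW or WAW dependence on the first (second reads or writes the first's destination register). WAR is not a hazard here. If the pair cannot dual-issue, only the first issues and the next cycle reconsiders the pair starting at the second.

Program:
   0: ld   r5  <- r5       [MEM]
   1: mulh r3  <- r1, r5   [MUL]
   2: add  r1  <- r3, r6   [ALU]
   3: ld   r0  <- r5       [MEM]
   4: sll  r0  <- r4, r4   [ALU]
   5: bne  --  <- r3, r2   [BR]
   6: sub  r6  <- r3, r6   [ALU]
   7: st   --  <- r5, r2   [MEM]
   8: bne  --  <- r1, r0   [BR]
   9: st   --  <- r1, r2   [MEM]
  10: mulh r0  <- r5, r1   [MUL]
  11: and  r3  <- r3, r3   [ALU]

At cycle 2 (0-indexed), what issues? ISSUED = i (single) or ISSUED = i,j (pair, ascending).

ISSUED = 2,3

  cy0 -> i0 (ld) no-port MEM/MUL
  cy1 -> i1 (mulh) RAW r3
  cy2 -> i2&i3 (add ld) dual
  cy3 -> i4&i5 (sll bne) dual
  cy4 -> i6&i7 (sub st) dual
  cy5 -> i8&i9 (bne st) dual
  cy6 -> i10&i11 (mulh and) dual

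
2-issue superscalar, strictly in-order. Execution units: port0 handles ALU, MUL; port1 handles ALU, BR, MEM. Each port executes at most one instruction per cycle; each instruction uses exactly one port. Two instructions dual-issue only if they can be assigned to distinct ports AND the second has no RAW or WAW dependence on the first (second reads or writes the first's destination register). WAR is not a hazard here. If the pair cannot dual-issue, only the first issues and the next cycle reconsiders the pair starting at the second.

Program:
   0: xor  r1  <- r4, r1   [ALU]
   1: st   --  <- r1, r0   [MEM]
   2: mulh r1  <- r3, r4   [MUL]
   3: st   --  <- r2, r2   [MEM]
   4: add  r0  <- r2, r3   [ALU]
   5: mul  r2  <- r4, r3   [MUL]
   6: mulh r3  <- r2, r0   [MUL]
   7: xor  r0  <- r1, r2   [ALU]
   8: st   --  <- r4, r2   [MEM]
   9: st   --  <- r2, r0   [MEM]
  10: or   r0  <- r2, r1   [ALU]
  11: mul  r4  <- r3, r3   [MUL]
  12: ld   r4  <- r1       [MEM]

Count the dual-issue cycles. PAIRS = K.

[0] i0  xor.ALU  -- RAW r1
[1] i1,i2  st.MEM mulh.MUL  -- pair
[2] i3,i4  st.MEM add.ALU  -- pair
[3] i5  mul.MUL  -- no-port MUL/MUL
[4] i6,i7  mulh.MUL xor.ALU  -- pair
[5] i8  st.MEM  -- no-port MEM/MEM
[6] i9,i10  st.MEM or.ALU  -- pair
[7] i11  mul.MUL  -- WAW r4
[8] i12  ld.MEM  -- tail

PAIRS = 4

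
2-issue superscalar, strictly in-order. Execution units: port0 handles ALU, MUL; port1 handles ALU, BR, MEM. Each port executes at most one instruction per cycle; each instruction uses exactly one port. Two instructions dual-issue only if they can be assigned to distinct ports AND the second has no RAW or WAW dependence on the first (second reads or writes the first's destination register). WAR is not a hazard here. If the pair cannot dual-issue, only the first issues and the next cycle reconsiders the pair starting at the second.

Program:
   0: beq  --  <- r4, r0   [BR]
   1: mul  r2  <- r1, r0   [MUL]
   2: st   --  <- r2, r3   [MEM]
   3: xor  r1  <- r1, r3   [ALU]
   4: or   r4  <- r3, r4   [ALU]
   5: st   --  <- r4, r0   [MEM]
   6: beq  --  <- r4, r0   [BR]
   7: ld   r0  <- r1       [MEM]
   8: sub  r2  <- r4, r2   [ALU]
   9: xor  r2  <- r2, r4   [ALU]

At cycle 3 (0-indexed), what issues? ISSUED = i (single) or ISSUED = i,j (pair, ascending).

ISSUED = 5

  cy0 -> i0/i1 (beq;mul) pair
  cy1 -> i2/i3 (st;xor) pair
  cy2 -> i4 (or) RAW r4
  cy3 -> i5 (st) no-port MEM/BR
  cy4 -> i6 (beq) no-port BR/MEM
  cy5 -> i7/i8 (ld;sub) pair
  cy6 -> i9 (xor) tail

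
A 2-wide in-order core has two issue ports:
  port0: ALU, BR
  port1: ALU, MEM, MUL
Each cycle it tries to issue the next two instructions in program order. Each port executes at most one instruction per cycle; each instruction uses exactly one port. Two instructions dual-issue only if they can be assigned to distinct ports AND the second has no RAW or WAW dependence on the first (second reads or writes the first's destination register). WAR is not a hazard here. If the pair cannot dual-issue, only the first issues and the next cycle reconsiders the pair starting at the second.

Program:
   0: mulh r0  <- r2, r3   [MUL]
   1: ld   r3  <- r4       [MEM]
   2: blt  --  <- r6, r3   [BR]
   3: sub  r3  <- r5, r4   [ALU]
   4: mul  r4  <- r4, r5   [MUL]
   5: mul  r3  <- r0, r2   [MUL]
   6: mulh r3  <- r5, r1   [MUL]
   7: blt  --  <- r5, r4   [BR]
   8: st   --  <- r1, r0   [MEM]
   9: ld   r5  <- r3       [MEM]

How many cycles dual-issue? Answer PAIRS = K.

[0] i0  mulh.MUL  -- no-port MUL/MEM
[1] i1  ld.MEM  -- RAW r3
[2] i2/i3  blt.BR sub.ALU  -- dual
[3] i4  mul.MUL  -- no-port MUL/MUL
[4] i5  mul.MUL  -- no-port MUL/MUL
[5] i6/i7  mulh.MUL blt.BR  -- dual
[6] i8  st.MEM  -- no-port MEM/MEM
[7] i9  ld.MEM  -- tail

PAIRS = 2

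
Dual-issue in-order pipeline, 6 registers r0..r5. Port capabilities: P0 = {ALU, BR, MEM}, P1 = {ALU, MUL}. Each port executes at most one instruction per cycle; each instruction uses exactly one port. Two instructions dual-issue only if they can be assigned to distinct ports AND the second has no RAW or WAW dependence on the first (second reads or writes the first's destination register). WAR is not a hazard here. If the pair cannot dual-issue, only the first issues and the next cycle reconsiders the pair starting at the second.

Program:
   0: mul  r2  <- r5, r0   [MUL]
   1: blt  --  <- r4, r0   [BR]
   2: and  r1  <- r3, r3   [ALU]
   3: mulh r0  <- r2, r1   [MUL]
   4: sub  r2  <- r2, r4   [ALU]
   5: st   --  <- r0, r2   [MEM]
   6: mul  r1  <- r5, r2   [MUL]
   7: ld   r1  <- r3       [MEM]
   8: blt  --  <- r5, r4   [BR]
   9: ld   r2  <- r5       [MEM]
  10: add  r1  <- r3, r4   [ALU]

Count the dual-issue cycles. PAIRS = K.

PAIRS = 4

0. mul.MUL+blt.BR @i0&i1  | pair
1. and.ALU @i2  | RAW r1
2. mulh.MUL+sub.ALU @i3&i4  | pair
3. st.MEM+mul.MUL @i5&i6  | pair
4. ld.MEM @i7  | no-port MEM/BR
5. blt.BR @i8  | no-port BR/MEM
6. ld.MEM+add.ALU @i9&i10  | pair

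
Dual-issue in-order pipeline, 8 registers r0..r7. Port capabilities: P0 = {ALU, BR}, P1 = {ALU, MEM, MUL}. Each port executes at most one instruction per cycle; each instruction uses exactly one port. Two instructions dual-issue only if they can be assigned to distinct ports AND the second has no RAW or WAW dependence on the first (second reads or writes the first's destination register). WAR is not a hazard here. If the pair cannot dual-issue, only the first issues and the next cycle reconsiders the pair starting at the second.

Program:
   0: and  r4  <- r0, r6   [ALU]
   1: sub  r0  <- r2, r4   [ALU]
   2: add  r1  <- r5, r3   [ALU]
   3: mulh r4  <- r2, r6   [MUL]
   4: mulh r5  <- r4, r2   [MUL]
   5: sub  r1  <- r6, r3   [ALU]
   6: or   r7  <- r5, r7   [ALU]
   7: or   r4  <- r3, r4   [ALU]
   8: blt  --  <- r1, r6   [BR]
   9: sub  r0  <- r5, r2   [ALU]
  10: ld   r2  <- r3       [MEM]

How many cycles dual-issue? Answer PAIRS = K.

PAIRS = 4

#0 head=0: and i0 RAW r4
#1 head=1: sub add i1+i2 dual
#2 head=3: mulh i3 no-port MUL/MUL
#3 head=4: mulh sub i4+i5 dual
#4 head=6: or or i6+i7 dual
#5 head=8: blt sub i8+i9 dual
#6 head=10: ld i10 tail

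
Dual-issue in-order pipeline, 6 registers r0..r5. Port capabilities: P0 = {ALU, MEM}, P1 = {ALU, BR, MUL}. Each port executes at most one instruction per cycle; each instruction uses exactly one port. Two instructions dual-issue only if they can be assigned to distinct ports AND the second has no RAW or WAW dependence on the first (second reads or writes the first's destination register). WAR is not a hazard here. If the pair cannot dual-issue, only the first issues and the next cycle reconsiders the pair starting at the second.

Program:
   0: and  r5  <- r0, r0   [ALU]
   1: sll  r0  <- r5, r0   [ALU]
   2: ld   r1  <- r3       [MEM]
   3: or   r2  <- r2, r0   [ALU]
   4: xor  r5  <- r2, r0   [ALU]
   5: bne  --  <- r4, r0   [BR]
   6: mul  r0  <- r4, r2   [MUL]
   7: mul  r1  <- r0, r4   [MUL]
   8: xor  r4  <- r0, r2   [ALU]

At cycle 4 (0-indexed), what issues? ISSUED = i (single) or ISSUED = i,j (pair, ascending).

ISSUED = 6

0. and @i0  | RAW r5
1. sll ld @i1+i2  | 2-wide
2. or @i3  | RAW r2
3. xor bne @i4+i5  | 2-wide
4. mul @i6  | no-port MUL/MUL
5. mul xor @i7+i8  | 2-wide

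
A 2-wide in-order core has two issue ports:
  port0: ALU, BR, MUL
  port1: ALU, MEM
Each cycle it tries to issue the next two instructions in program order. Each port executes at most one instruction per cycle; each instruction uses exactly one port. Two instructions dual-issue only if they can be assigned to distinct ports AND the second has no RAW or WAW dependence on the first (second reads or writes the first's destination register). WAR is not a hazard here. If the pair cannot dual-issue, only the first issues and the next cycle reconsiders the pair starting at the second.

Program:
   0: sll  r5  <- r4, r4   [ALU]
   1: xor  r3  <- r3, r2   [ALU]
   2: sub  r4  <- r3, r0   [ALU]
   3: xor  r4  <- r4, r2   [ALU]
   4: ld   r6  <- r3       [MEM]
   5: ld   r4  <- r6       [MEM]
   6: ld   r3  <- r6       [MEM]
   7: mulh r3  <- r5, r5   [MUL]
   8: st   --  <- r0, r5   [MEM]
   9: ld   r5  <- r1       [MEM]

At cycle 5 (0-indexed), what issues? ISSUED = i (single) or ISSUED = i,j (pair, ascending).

ISSUED = 7,8

c0: i0&i1 sll/xor  2-wide
c1: i2 sub  RAW+WAW r4
c2: i3&i4 xor/ld  2-wide
c3: i5 ld  no-port MEM/MEM
c4: i6 ld  WAW r3
c5: i7&i8 mulh/st  2-wide
c6: i9 ld  tail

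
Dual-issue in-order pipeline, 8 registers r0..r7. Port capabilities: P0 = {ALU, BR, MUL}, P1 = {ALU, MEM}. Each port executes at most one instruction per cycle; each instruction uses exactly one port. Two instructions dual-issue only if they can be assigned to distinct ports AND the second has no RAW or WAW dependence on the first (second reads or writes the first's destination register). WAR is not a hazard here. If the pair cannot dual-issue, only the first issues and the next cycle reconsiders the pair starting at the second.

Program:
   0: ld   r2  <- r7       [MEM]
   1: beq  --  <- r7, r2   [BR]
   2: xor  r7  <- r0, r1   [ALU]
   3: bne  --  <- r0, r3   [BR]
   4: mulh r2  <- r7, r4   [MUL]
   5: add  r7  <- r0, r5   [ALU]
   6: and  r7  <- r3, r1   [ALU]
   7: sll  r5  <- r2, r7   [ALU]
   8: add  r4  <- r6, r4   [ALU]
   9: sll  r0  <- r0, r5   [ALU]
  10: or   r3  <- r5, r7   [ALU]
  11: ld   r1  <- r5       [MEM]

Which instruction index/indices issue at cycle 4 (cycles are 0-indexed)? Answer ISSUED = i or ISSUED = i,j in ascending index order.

ISSUED = 6

  cy0 -> i0 (ld) RAW r2
  cy1 -> i1+i2 (beq/xor) 2-wide
  cy2 -> i3 (bne) no-port BR/MUL
  cy3 -> i4+i5 (mulh/add) 2-wide
  cy4 -> i6 (and) RAW r7
  cy5 -> i7+i8 (sll/add) 2-wide
  cy6 -> i9+i10 (sll/or) 2-wide
  cy7 -> i11 (ld) tail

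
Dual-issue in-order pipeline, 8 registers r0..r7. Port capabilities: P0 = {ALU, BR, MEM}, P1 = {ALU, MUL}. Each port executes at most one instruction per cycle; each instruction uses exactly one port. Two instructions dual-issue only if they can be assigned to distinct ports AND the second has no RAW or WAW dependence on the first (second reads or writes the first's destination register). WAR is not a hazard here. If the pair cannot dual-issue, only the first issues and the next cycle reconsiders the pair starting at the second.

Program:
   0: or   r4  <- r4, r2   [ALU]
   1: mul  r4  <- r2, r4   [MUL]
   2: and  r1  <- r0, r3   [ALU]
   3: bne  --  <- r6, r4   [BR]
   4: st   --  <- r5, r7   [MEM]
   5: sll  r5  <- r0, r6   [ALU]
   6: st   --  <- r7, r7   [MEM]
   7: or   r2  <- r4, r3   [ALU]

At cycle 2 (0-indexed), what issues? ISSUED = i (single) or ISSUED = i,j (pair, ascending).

ISSUED = 3

c0: i0 or  RAW+WAW r4
c1: i1+i2 mul and  2-wide
c2: i3 bne  no-port BR/MEM
c3: i4+i5 st sll  2-wide
c4: i6+i7 st or  2-wide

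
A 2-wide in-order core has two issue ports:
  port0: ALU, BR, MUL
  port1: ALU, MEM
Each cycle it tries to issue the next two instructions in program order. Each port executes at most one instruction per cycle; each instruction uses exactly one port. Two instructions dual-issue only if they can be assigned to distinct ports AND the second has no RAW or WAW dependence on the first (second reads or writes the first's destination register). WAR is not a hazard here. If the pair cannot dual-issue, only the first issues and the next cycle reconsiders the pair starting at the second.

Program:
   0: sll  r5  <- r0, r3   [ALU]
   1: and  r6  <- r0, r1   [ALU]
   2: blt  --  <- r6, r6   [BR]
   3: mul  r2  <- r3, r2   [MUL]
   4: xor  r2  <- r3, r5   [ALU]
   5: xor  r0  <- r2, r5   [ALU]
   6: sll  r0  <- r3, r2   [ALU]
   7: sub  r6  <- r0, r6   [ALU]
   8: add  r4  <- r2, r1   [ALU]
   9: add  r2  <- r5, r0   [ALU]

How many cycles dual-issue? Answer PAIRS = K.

0. sll.ALU/and.ALU @i0/i1  | dual
1. blt.BR @i2  | no-port BR/MUL
2. mul.MUL @i3  | WAW r2
3. xor.ALU @i4  | RAW r2
4. xor.ALU @i5  | WAW r0
5. sll.ALU @i6  | RAW r0
6. sub.ALU/add.ALU @i7/i8  | dual
7. add.ALU @i9  | tail

PAIRS = 2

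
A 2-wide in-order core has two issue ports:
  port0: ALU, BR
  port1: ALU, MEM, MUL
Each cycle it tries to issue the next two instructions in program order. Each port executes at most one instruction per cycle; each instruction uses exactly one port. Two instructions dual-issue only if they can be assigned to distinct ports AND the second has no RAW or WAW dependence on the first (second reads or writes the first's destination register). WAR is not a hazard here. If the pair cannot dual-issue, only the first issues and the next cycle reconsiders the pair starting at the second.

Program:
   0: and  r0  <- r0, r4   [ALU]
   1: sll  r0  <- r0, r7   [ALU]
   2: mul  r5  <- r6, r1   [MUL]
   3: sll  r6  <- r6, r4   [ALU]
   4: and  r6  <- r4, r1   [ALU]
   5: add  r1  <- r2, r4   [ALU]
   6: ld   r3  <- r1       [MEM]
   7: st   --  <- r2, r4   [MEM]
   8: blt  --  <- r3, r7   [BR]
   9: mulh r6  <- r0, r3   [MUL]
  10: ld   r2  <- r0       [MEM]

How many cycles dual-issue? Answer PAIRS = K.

[0] i0  and  -- RAW+WAW r0
[1] i1&i2  sll;mul  -- pair
[2] i3  sll  -- WAW r6
[3] i4&i5  and;add  -- pair
[4] i6  ld  -- no-port MEM/MEM
[5] i7&i8  st;blt  -- pair
[6] i9  mulh  -- no-port MUL/MEM
[7] i10  ld  -- tail

PAIRS = 3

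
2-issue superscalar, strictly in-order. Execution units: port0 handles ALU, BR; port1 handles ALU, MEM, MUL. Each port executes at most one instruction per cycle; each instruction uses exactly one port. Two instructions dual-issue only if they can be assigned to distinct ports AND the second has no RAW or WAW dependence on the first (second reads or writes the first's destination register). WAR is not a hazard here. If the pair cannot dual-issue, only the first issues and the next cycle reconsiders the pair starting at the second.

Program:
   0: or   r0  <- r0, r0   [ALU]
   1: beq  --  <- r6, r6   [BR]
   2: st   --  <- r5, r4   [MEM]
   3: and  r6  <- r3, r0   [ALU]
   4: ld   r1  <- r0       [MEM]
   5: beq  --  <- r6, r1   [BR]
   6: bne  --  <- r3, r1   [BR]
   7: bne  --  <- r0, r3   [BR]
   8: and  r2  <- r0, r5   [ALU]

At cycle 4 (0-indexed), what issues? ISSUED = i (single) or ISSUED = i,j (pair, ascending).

ISSUED = 6

  cy0 -> i0/i1 (or;beq) pair
  cy1 -> i2/i3 (st;and) pair
  cy2 -> i4 (ld) RAW r1
  cy3 -> i5 (beq) no-port BR/BR
  cy4 -> i6 (bne) no-port BR/BR
  cy5 -> i7/i8 (bne;and) pair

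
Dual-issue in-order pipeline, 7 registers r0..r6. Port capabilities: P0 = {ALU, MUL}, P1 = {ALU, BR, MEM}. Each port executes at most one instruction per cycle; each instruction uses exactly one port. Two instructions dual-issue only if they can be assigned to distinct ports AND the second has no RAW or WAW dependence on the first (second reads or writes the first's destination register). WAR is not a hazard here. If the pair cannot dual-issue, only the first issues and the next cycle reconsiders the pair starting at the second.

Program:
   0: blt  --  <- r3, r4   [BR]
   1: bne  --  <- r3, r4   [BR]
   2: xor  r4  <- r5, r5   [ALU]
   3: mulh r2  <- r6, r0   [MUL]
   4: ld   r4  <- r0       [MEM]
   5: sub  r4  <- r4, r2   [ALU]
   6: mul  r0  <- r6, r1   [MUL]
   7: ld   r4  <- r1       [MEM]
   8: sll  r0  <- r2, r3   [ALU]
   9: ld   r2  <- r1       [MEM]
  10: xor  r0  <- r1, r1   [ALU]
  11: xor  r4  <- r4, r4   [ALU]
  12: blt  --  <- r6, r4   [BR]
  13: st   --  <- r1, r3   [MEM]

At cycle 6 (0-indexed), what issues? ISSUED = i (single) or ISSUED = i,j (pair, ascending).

t=0 i0:blt.BR ; no-port BR/BR
t=1 i1&i2:bne.BR xor.ALU ; 2-wide
t=2 i3&i4:mulh.MUL ld.MEM ; 2-wide
t=3 i5&i6:sub.ALU mul.MUL ; 2-wide
t=4 i7&i8:ld.MEM sll.ALU ; 2-wide
t=5 i9&i10:ld.MEM xor.ALU ; 2-wide
t=6 i11:xor.ALU ; RAW r4
t=7 i12:blt.BR ; no-port BR/MEM
t=8 i13:st.MEM ; tail

ISSUED = 11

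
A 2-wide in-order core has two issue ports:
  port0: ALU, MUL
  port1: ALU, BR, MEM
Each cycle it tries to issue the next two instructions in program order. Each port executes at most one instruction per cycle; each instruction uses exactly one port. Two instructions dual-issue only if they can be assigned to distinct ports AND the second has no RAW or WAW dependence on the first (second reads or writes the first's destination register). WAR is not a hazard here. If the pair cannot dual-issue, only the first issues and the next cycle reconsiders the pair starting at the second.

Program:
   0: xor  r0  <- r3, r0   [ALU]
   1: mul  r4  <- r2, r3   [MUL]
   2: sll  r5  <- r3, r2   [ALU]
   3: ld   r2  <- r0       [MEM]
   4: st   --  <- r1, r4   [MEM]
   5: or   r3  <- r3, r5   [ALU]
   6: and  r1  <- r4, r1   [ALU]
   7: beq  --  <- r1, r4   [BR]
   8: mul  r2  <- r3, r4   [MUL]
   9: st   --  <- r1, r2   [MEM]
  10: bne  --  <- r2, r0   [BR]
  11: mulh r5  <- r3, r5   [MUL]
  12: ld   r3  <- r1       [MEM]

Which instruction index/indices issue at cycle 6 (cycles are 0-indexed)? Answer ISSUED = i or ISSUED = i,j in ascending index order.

[0] i0,i1  xor.ALU mul.MUL  -- 2-wide
[1] i2,i3  sll.ALU ld.MEM  -- 2-wide
[2] i4,i5  st.MEM or.ALU  -- 2-wide
[3] i6  and.ALU  -- RAW r1
[4] i7,i8  beq.BR mul.MUL  -- 2-wide
[5] i9  st.MEM  -- no-port MEM/BR
[6] i10,i11  bne.BR mulh.MUL  -- 2-wide
[7] i12  ld.MEM  -- tail

ISSUED = 10,11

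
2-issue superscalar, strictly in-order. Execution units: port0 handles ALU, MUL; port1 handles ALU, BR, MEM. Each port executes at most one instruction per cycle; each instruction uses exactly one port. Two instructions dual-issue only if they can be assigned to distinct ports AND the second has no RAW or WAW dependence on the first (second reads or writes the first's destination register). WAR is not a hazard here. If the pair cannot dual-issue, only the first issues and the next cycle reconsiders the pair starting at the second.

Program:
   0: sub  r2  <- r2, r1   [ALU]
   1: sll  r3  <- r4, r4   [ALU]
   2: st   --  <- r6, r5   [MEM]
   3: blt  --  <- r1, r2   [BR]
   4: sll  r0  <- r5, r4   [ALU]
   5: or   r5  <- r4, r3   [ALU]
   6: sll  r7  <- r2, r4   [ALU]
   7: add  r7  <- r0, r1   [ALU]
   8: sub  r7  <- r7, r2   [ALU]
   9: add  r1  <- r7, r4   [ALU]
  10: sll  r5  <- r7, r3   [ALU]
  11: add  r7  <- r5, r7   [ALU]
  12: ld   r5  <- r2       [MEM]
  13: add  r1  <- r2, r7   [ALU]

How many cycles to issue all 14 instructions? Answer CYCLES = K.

0. sub.ALU+sll.ALU @i0/i1  | pair
1. st.MEM @i2  | no-port MEM/BR
2. blt.BR+sll.ALU @i3/i4  | pair
3. or.ALU+sll.ALU @i5/i6  | pair
4. add.ALU @i7  | RAW+WAW r7
5. sub.ALU @i8  | RAW r7
6. add.ALU+sll.ALU @i9/i10  | pair
7. add.ALU+ld.MEM @i11/i12  | pair
8. add.ALU @i13  | tail

CYCLES = 9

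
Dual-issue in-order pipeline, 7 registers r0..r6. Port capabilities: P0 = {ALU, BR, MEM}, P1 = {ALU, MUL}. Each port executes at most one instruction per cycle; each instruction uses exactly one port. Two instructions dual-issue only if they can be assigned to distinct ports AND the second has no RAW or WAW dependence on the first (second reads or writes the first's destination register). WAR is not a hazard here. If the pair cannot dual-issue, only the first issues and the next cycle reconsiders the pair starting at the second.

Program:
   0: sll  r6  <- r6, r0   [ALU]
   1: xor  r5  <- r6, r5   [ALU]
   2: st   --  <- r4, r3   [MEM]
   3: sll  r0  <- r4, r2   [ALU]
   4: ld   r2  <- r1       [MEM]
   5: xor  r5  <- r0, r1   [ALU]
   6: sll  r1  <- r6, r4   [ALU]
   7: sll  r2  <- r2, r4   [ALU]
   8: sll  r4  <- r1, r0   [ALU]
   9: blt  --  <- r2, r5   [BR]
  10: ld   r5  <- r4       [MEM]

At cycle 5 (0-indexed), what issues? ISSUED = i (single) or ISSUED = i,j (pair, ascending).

t=0 i0:sll.ALU ; RAW r6
t=1 i1&i2:xor.ALU;st.MEM ; 2-wide
t=2 i3&i4:sll.ALU;ld.MEM ; 2-wide
t=3 i5&i6:xor.ALU;sll.ALU ; 2-wide
t=4 i7&i8:sll.ALU;sll.ALU ; 2-wide
t=5 i9:blt.BR ; no-port BR/MEM
t=6 i10:ld.MEM ; tail

ISSUED = 9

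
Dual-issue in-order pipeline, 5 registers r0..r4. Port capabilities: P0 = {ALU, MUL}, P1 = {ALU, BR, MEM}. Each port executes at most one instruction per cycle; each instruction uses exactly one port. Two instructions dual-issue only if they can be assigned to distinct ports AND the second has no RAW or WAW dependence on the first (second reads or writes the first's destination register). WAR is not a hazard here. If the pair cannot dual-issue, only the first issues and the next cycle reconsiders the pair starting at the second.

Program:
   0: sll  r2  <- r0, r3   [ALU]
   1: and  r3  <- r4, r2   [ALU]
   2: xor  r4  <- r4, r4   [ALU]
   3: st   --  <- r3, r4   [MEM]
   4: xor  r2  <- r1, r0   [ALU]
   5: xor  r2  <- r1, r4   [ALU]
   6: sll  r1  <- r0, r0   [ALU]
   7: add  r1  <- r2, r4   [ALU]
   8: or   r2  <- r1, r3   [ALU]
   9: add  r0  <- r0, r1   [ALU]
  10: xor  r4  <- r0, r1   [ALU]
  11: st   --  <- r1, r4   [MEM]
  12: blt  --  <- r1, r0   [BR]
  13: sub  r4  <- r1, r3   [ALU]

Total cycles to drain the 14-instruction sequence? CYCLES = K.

CYCLES = 9

#0 head=0: sll i0 RAW r2
#1 head=1: and;xor i1&i2 2-wide
#2 head=3: st;xor i3&i4 2-wide
#3 head=5: xor;sll i5&i6 2-wide
#4 head=7: add i7 RAW r1
#5 head=8: or;add i8&i9 2-wide
#6 head=10: xor i10 RAW r4
#7 head=11: st i11 no-port MEM/BR
#8 head=12: blt;sub i12&i13 2-wide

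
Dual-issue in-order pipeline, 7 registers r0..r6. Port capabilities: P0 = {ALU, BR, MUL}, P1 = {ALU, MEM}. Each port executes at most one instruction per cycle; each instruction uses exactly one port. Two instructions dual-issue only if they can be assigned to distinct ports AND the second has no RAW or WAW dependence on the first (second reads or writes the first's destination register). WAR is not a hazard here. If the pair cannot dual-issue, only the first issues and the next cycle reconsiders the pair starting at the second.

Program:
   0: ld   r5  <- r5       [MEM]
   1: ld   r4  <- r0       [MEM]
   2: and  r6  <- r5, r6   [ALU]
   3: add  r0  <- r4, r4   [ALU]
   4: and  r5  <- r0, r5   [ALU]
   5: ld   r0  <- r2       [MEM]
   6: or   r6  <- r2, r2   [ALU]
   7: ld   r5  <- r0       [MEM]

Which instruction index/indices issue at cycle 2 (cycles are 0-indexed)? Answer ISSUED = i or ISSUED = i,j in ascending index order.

ISSUED = 3

  cy0 -> i0 (ld.MEM) no-port MEM/MEM
  cy1 -> i1,i2 (ld.MEM and.ALU) pair
  cy2 -> i3 (add.ALU) RAW r0
  cy3 -> i4,i5 (and.ALU ld.MEM) pair
  cy4 -> i6,i7 (or.ALU ld.MEM) pair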